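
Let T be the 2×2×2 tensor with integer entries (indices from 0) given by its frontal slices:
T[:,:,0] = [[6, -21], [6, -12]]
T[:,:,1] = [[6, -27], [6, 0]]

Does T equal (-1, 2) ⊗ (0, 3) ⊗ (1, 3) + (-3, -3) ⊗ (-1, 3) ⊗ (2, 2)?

Reconstruct entrywise from the claimed factors. For example, T[0,1,0] = -21 and Σₗ aₗ[0]bₗ[1]cₗ[0] = (-1)·(3)·(1) + (-3)·(3)·(2) = -21; checking all 8 entries, every one matches. The claim holds.

Yes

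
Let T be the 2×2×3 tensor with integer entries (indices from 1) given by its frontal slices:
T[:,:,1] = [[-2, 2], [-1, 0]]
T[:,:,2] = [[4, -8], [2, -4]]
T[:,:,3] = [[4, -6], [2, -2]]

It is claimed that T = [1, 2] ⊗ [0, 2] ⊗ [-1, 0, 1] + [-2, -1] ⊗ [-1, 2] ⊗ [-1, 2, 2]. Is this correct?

Reconstruct entry (2,2,1) from the claimed factors: Σₗ aₗ[2]bₗ[2]cₗ[1] = (2)·(2)·(-1) + (-1)·(2)·(-1) = -2, but T[2,2,1] = 0. The claim is false.

No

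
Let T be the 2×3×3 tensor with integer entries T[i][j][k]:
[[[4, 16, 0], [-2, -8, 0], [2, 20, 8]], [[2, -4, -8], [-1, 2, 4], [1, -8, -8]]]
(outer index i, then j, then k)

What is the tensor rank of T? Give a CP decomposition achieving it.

Lower bound: in the mode-2 unfolding of T (rows indexed by j, columns by (i,k)) the 2×2 minor on rows j ∈ {0, 2}, columns (i,k) ∈ {(0,0), (0,1)} is det [[4, 16], [2, 20]] = 48 ≠ 0, so that unfolding has rank ≥ 2 and hence rank(T) ≥ 2 (CP rank is at least every unfolding rank, though it can be larger).
Upper bound: with S_k = T[:,:,k], the two rank-1 terms a₁b₁ᵀ, a₂b₂ᵀ are the rank-1 members of the pencil x·S₀ + y·S₁.
The 2×2 minor of x·S₀ + y·S₁ on rows {0,1}, columns {0,2} is −48·xy − 48·y² = (-48)·(y)(x + y), vanishing at (x:y) = (1:0) and (1:-1).
M₁ = S₀ = [[4, -2, 2], [2, -1, 1]] = [2, 1][2, -1, 1]ᵀ and M₂ = S₀ − S₁ = [[-12, 6, -18], [6, -3, 9]] = (-3)·[2, -1][2, -1, 3]ᵀ, so take a₁ = [2, 1], b₁ = [2, -1, 1], a₂ = [2, -1], b₂ = [2, -1, 3].
Each slice is an integer combination of E₁ = a₁b₁ᵀ and E₂ = a₂b₂ᵀ: S₀ = E₁, S₁ = E₁ + 3·E₂, S₂ = −2·E₁ + 2·E₂; reading off coefficients, c₁ = [1, 1, -2] and c₂ = [0, 3, 2].
Hence T = [2, 1] ⊗ [2, -1, 1] ⊗ [1, 1, -2] + [2, -1] ⊗ [2, -1, 3] ⊗ [0, 3, 2], so rank(T) ≤ 2.
These bounds meet, so rank(T) = 2.

rank(T) = 2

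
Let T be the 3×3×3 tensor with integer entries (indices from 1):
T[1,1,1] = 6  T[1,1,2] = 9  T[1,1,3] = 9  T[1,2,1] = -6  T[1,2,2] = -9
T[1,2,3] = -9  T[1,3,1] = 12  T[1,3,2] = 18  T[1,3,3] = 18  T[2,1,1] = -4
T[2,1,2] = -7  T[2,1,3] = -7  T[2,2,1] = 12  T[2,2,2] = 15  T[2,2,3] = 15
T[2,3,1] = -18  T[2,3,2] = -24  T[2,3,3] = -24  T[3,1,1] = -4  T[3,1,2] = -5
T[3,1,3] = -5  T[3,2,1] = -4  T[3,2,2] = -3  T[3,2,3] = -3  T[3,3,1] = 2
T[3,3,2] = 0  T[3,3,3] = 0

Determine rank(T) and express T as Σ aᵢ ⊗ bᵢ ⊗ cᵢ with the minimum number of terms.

rank(T) = 2

Lower bound: the mode-3 unfolding of T (rows indexed by k, columns by (i,j) = (1,1), (1,2), (1,3), (2,1), (2,2), (2,3), (3,1), (3,2), (3,3)) is [[6, -6, 12, -4, 12, -18, -4, -4, 2], [9, -9, 18, -7, 15, -24, -5, -3, 0], [9, -9, 18, -7, 15, -24, -5, -3, 0]].
There the 2×2 minor on rows k ∈ {1, 2}, columns (i,j) ∈ {(1,1), (2,1)} is det [[6, -4], [9, -7]] = -6 ≠ 0, so this unfolding has rank ≥ 2; CP rank is at least every unfolding rank, so rank(T) ≥ 2. (Flattening ranks never certify an upper bound on CP rank; for that we must actually write T with 2 rank-1 terms.)
Upper bound — finding two terms. Write S_k = T[:,:,k] for the frontal slices: S₁ = [[6, -6, 12], [-4, 12, -18], [-4, -4, 2]], S₂ = [[9, -9, 18], [-7, 15, -24], [-5, -3, 0]], S₃ = [[9, -9, 18], [-7, 15, -24], [-5, -3, 0]].
If T = a₁ ⊗ b₁ ⊗ c₁ + a₂ ⊗ b₂ ⊗ c₂ then each S_k = c₁[k]·a₁b₁ᵀ + c₂[k]·a₂b₂ᵀ. S₁ and S₂ are linearly independent, so a₁b₁ᵀ and a₂b₂ᵀ must span the same plane of matrices: they are the rank-1 matrices of the form x·S₁ + y·S₂.
The 2×2 minor of x·S₁ + y·S₂ on rows {1,2}, columns {1,2} is 48·x² + 120·xy + 72·y² = 24·(2·x + 3·y)(x + y), vanishing at (x:y) = (3:-2) and (1:-1).
M₁ = 3·S₁ − 2·S₂ = [[0, 0, 0], [2, 6, -6], [-2, -6, 6]] = 2·[0, 1, -1][1, 3, -3]ᵀ and M₂ = S₁ − S₂ = [[-3, 3, -6], [3, -3, 6], [1, -1, 2]] = −[3, -3, -1][1, -1, 2]ᵀ, so take a₁ = [0, 1, -1], b₁ = [1, 3, -3], a₂ = [3, -3, -1], b₂ = [1, -1, 2].
Each slice is an integer combination of E₁ = a₁b₁ᵀ and E₂ = a₂b₂ᵀ: S₁ = 2·E₁ + 2·E₂, S₂ = 2·E₁ + 3·E₂, S₃ = 2·E₁ + 3·E₂; reading off coefficients, c₁ = [2, 2, 2] and c₂ = [2, 3, 3].
Hence T = [0, 1, -1] ⊗ [1, 3, -3] ⊗ [2, 2, 2] + [3, -3, -1] ⊗ [1, -1, 2] ⊗ [2, 3, 3], so rank(T) ≤ 2.
These bounds meet, so rank(T) = 2.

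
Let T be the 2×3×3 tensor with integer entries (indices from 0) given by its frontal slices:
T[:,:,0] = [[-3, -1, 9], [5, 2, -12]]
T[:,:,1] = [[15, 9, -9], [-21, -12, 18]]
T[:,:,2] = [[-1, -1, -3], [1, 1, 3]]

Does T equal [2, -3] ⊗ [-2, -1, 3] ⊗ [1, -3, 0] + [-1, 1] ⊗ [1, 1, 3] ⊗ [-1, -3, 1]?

Yes

Reconstruct entrywise from the claimed factors. For example, T[0,0,1] = 15 and Σₗ aₗ[0]bₗ[0]cₗ[1] = (2)·(-2)·(-3) + (-1)·(1)·(-3) = 15; checking all 18 entries, every one matches. The claim holds.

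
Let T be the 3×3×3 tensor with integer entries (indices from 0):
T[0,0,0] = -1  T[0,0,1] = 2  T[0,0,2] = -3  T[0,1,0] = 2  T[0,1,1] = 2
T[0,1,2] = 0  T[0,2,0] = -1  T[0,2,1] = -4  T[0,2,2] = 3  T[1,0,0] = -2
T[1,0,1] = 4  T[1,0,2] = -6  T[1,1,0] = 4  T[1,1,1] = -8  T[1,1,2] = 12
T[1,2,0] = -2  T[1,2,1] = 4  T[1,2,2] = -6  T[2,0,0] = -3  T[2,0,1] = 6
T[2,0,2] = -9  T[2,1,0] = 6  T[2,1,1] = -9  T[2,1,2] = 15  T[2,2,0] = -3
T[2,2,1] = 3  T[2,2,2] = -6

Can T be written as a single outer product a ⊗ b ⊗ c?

No

The mode-2 unfolding of T (rows indexed by j, columns by (i,k) = (0,0), (0,1), (0,2), (1,0), (1,1), (1,2), (2,0), (2,1), (2,2)) is [[-1, 2, -3, -2, 4, -6, -3, 6, -9], [2, 2, 0, 4, -8, 12, 6, -9, 15], [-1, -4, 3, -2, 4, -6, -3, 3, -6]].
There the 2×2 minor on rows j ∈ {0, 1}, columns (i,k) ∈ {(0,0), (0,1)} is det [[-1, 2], [2, 2]] = -6 ≠ 0, so this unfolding has rank ≥ 2; CP rank is at least every unfolding rank, so rank(T) ≥ 2.
In particular rank(T) ≥ 2 > 1, so T is not rank-1.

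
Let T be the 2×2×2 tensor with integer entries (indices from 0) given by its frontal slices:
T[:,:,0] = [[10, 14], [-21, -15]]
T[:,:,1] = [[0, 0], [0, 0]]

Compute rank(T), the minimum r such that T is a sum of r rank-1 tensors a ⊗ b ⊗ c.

2

Lower bound: the mode-2 unfolding of T (rows indexed by j, columns by (i,k) = (0,0), (0,1), (1,0), (1,1)) is [[10, 0, -21, 0], [14, 0, -15, 0]].
There the 2×2 minor on rows j ∈ {0, 1}, columns (i,k) ∈ {(0,0), (1,0)} is det [[10, -21], [14, -15]] = 144 ≠ 0, so this unfolding has rank ≥ 2; CP rank is at least every unfolding rank, so rank(T) ≥ 2. (Flattening ranks never certify an upper bound on CP rank; for that we must actually write T with 2 rank-1 terms.)
Upper bound — finding two terms. Every mode-3 slice of T is a multiple of one matrix: T[:,:,k] = c[k]·M with c = [1, 0] and M = [[10, 14], [-21, -15]] (rows indexed by i, columns by j). So it suffices to write M as a sum of two rank-1 matrices.
Splitting M by its rows (i = 0, 1), M = [1, 0][10, 14]ᵀ + [0, 1][-21, -15]ᵀ.
Hence T = [1, 0] ⊗ [10, 14] ⊗ [1, 0] + [0, 1] ⊗ [-21, -15] ⊗ [1, 0], so rank(T) ≤ 2.
These bounds meet, so rank(T) = 2.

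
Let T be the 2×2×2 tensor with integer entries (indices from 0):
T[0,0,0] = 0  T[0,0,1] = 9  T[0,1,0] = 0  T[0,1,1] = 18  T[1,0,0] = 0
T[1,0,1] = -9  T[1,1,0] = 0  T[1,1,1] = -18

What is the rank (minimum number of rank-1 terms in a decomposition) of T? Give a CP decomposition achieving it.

Lower bound: T ≠ 0 (e.g. T[0,0,1] = 9), so rank(T) ≥ 1.
Upper bound: if T = a ⊗ b ⊗ c then every fibre of T is a multiple of the corresponding factor, so read the factors off the fibres through the nonzero entry T[0,0,1] = 9.
The mode-1 fibre T[:,0,1] = [9, -9] gives a = [1, -1] (primitive direction); the mode-2 fibre T[0,:,1] = [9, 18] gives b = [1, 2]; then c[k] = T[0,0,k] / (a[0]·b[0]) = [0, 9] / 1 = [0, 9].
Expanding [1, -1] ⊗ [1, 2] ⊗ [0, 9] reproduces all 8 entries of T, so T = [1, -1] ⊗ [1, 2] ⊗ [0, 9] and rank(T) ≤ 1.
These bounds meet, so rank(T) = 1.
Check entry T[1,0,0] = 0: (-1)·(1)·(0) = 0.

rank(T) = 1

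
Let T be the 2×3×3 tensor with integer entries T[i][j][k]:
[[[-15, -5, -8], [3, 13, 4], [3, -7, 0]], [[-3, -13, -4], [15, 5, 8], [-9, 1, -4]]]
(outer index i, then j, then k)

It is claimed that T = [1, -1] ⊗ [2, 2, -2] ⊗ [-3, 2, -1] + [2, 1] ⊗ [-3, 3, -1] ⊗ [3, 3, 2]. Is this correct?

No

Reconstruct entry (0,0,0) from the claimed factors: Σₗ aₗ[0]bₗ[0]cₗ[0] = (1)·(2)·(-3) + (2)·(-3)·(3) = -24, but T[0,0,0] = -15. The claim is false.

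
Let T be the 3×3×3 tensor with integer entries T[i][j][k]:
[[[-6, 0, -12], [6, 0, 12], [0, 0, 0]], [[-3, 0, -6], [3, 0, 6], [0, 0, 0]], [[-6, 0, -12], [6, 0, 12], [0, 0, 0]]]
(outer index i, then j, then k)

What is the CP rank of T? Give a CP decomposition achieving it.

Lower bound: T ≠ 0 (e.g. T[0,0,0] = -6), so rank(T) ≥ 1.
Upper bound: if T = a ⊗ b ⊗ c then every fibre of T is a multiple of the corresponding factor, so read the factors off the fibres through the nonzero entry T[0,0,0] = -6.
The mode-1 fibre T[:,0,0] = [-6, -3, -6] gives a = (2, 1, 2) (primitive direction); the mode-2 fibre T[0,:,0] = [-6, 6, 0] gives b = (1, -1, 0); then c[k] = T[0,0,k] / (a[0]·b[0]) = [-6, 0, -12] / 2 = (-3, 0, -6).
Expanding (2, 1, 2) ⊗ (1, -1, 0) ⊗ (-3, 0, -6) reproduces all 27 entries of T, so T = (2, 1, 2) ⊗ (1, -1, 0) ⊗ (-3, 0, -6) and rank(T) ≤ 1.
These bounds meet, so rank(T) = 1.

rank(T) = 1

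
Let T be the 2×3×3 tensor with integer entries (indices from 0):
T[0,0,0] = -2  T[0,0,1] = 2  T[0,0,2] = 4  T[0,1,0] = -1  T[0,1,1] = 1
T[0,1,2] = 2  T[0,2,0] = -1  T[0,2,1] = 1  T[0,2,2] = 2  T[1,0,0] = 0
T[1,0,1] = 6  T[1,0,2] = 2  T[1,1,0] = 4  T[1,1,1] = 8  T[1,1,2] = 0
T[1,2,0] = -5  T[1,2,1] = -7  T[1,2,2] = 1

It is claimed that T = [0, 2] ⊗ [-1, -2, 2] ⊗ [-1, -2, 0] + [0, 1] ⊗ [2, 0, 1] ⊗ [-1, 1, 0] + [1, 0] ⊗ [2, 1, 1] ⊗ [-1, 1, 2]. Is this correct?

Reconstruct entry (1,0,2) from the claimed factors: Σₗ aₗ[1]bₗ[0]cₗ[2] = (2)·(-1)·(0) + (1)·(2)·(0) + (0)·(2)·(2) = 0, but T[1,0,2] = 2. The claim is false.

No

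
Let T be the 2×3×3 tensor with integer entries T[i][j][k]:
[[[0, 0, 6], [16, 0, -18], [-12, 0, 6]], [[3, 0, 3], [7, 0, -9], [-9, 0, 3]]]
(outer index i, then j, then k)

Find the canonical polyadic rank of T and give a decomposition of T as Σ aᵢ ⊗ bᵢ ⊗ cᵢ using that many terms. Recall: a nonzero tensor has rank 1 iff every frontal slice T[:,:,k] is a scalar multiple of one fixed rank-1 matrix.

rank(T) = 2

Lower bound: the mode-2 unfolding of T (rows indexed by j, columns by (i,k) = (0,0), (0,1), (0,2), (1,0), (1,1), (1,2)) is [[0, 0, 6, 3, 0, 3], [16, 0, -18, 7, 0, -9], [-12, 0, 6, -9, 0, 3]].
There the 2×2 minor on rows j ∈ {0, 1}, columns (i,k) ∈ {(0,0), (0,2)} is det [[0, 6], [16, -18]] = -96 ≠ 0, so this unfolding has rank ≥ 2; CP rank is at least every unfolding rank, so rank(T) ≥ 2. (This is only a lower bound: in general the CP rank may exceed every unfolding rank, so we still need to exhibit 2 rank-1 terms summing to T.)
Upper bound — finding two terms. Write S_k = T[:,:,k] for the frontal slices: S₀ = [[0, 16, -12], [3, 7, -9]], S₁ = [[0, 0, 0], [0, 0, 0]], S₂ = [[6, -18, 6], [3, -9, 3]].
If T = a₁ ⊗ b₁ ⊗ c₁ + a₂ ⊗ b₂ ⊗ c₂ then each S_k = c₁[k]·a₁b₁ᵀ + c₂[k]·a₂b₂ᵀ. S₀ and S₂ are linearly independent, so a₁b₁ᵀ and a₂b₂ᵀ must span the same plane of matrices: they are the rank-1 matrices of the form x·S₀ + y·S₂.
The 2×2 minor of x·S₀ + y·S₂ on rows {0,1}, columns {0,1} is −48·x² + 48·xy = (-48)·(x − y)(x), vanishing at (x:y) = (1:1) and (0:1).
M₁ = S₀ + S₂ = [[6, -2, -6], [6, -2, -6]] = 2·[1, 1][3, -1, -3]ᵀ and M₂ = S₂ = [[6, -18, 6], [3, -9, 3]] = 3·[2, 1][1, -3, 1]ᵀ, so take a₁ = [1, 1], b₁ = [3, -1, -3], a₂ = [2, 1], b₂ = [1, -3, 1].
Each slice is an integer combination of E₁ = a₁b₁ᵀ and E₂ = a₂b₂ᵀ: S₀ = 2·E₁ − 3·E₂, S₁ = 0, S₂ = 3·E₂; reading off coefficients, c₁ = [2, 0, 0] and c₂ = [-3, 0, 3].
Hence T = [1, 1] ⊗ [3, -1, -3] ⊗ [2, 0, 0] + [2, 1] ⊗ [1, -3, 1] ⊗ [-3, 0, 3], so rank(T) ≤ 2.
These bounds meet, so rank(T) = 2.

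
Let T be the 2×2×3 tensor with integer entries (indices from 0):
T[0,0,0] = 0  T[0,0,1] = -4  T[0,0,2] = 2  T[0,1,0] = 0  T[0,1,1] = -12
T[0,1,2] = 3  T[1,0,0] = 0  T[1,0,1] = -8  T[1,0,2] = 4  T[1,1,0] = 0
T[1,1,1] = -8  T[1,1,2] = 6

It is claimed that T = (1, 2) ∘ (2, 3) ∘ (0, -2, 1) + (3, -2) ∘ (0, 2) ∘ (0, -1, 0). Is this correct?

Reconstruct entrywise from the claimed factors. For example, T[1,0,2] = 4 and Σₗ aₗ[1]bₗ[0]cₗ[2] = (2)·(2)·(1) + (-2)·(0)·(0) = 4; checking all 12 entries, every one matches. The claim holds.

Yes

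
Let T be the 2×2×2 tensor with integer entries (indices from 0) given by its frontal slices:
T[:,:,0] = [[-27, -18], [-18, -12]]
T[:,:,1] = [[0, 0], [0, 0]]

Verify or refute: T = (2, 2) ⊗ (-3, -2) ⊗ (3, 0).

Reconstruct entry (0,0,0) from the claimed factors: Σₗ aₗ[0]bₗ[0]cₗ[0] = (2)·(-3)·(3) = -18, but T[0,0,0] = -27. The claim is false.

No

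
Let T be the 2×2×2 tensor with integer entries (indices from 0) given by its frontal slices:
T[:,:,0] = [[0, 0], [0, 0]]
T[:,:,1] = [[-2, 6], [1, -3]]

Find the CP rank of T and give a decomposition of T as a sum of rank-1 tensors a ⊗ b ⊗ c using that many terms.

Lower bound: T ≠ 0 (e.g. T[0,0,1] = -2), so rank(T) ≥ 1.
Upper bound: if T = a ⊗ b ⊗ c then every fibre of T is a multiple of the corresponding factor, so read the factors off the fibres through the nonzero entry T[0,0,1] = -2.
The mode-1 fibre T[:,0,1] = [-2, 1] gives a = [2, -1] (primitive direction); the mode-2 fibre T[0,:,1] = [-2, 6] gives b = [1, -3]; then c[k] = T[0,0,k] / (a[0]·b[0]) = [0, -2] / 2 = [0, -1].
Expanding [2, -1] ⊗ [1, -3] ⊗ [0, -1] reproduces all 8 entries of T, so T = [2, -1] ⊗ [1, -3] ⊗ [0, -1] and rank(T) ≤ 1.
These bounds meet, so rank(T) = 1.
Check entry T[1,1,1] = -3: (-1)·(-3)·(-1) = -3.

rank(T) = 1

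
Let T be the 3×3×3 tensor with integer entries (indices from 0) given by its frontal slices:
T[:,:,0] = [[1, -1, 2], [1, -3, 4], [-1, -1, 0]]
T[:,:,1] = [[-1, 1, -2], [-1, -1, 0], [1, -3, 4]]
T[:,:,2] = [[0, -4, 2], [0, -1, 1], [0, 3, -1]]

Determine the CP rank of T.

3

Lower bound: in the mode-2 unfolding of T (rows indexed by j, columns by (i,k)) the 3×3 minor on rows j ∈ {0, 1, 2}, columns (i,k) ∈ {(0,0), (0,2), (1,0)} is det [[1, 0, 1], [-1, -4, -3], [2, 2, 4]] = -4 ≠ 0, so that unfolding has rank ≥ 3 and hence rank(T) ≥ 3 (CP rank is at least every unfolding rank, though it can be larger).
Upper bound: T is a sum of 3 rank-1 terms, T = (0, 1, 1) ⊗ (0, 1, -1) ⊗ (-2, -2, -1) + (1, 0, -1) ⊗ (0, 2, -1) ⊗ (0, 0, -2) + (1, 1, -1) ⊗ (1, -1, 2) ⊗ (1, -1, 0) (written with every a and b primitive with positive leading entry and the scale carried by c; CP decompositions are not unique, and this one is verified by expanding entrywise), so rank(T) ≤ 3.
These bounds meet, so rank(T) = 3.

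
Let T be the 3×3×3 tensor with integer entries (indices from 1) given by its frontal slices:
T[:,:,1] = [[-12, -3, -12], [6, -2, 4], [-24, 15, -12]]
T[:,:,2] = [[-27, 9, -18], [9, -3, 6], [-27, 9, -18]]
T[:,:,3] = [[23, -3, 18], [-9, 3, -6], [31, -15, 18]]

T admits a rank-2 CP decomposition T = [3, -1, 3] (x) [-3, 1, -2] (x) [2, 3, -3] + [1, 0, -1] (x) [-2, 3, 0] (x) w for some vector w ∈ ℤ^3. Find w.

w = [-3, 0, 2]

Subtract the known terms from T to get the rank-1 residual R = [1, 0, -1] (x) [-2, 3, 0] (x) w, so R[i,j,k] = a[i]·b[j]·w[k]. Pick indices with nonzero a[1]·b[1] = (1)·(-2) = -2. Only the fibre through (1,1,·) is needed: R[1,1,:] = T[1,1,:] − Σₗ aₗ[1]bₗ[1]cₗ = [-12, -27, 23] − (3)·(-3)·[2, 3, -3] = [6, 0, -4]. Then w[k] = R[1,1,k] / -2 for each k, giving w = [6, 0, -4] / -2 = [-3, 0, 2].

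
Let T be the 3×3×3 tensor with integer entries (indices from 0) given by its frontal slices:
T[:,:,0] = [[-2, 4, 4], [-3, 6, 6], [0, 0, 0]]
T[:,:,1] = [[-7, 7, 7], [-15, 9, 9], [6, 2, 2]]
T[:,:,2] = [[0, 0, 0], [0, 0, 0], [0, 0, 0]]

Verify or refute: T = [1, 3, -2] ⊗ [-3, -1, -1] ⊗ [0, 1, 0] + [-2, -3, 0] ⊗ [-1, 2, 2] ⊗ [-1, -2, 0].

Yes

Reconstruct entrywise from the claimed factors. For example, T[0,0,1] = -7 and Σₗ aₗ[0]bₗ[0]cₗ[1] = (1)·(-3)·(1) + (-2)·(-1)·(-2) = -7; checking all 27 entries, every one matches. The claim holds.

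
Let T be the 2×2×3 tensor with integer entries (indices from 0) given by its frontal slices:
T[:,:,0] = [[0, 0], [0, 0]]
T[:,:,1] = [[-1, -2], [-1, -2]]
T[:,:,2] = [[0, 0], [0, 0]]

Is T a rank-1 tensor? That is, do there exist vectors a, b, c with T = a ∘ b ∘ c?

Yes

The mode-1 fibre T[:,0,1] = [-1, -1] gives a = [1, 1] (primitive direction); the mode-2 fibre T[0,:,1] = [-1, -2] gives b = [1, 2]; then c[k] = T[0,0,k] / (a[0]·b[0]) = [0, -1, 0] / 1 = [0, -1, 0].
Expanding [1, 1] ∘ [1, 2] ∘ [0, -1, 0] reproduces all 12 entries of T, so T = [1, 1] ∘ [1, 2] ∘ [0, -1, 0] and rank(T) ≤ 1.
Equivalently every frontal slice T[:,:,k] is c[k] times the rank-1 matrix [1, 1] ∘ [1, 2]. So T has rank 1 (it is nonzero).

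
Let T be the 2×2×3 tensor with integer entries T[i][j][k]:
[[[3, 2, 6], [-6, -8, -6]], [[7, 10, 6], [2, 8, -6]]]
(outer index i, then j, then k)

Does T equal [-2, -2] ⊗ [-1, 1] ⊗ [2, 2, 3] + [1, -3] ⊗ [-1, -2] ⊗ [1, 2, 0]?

Reconstruct entrywise from the claimed factors. For example, T[0,1,2] = -6 and Σₗ aₗ[0]bₗ[1]cₗ[2] = (-2)·(1)·(3) + (1)·(-2)·(0) = -6; checking all 12 entries, every one matches. The claim holds.

Yes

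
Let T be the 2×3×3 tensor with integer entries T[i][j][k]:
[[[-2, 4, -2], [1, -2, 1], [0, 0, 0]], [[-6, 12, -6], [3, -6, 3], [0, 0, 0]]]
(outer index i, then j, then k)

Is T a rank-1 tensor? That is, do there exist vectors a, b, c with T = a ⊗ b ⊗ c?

Yes

If T = a ⊗ b ⊗ c then every fibre of T is a multiple of the corresponding factor, so read the factors off the fibres through the nonzero entry T[0,0,0] = -2.
The mode-1 fibre T[:,0,0] = [-2, -6] gives a = [1, 3] (primitive direction); the mode-2 fibre T[0,:,0] = [-2, 1, 0] gives b = [2, -1, 0]; then c[k] = T[0,0,k] / (a[0]·b[0]) = [-2, 4, -2] / 2 = [-1, 2, -1].
Expanding [1, 3] ⊗ [2, -1, 0] ⊗ [-1, 2, -1] reproduces all 18 entries of T, so T = [1, 3] ⊗ [2, -1, 0] ⊗ [-1, 2, -1] and rank(T) ≤ 1.
Equivalently every frontal slice T[:,:,k] is c[k] times the rank-1 matrix [1, 3] ⊗ [2, -1, 0]. So T has rank 1 (it is nonzero).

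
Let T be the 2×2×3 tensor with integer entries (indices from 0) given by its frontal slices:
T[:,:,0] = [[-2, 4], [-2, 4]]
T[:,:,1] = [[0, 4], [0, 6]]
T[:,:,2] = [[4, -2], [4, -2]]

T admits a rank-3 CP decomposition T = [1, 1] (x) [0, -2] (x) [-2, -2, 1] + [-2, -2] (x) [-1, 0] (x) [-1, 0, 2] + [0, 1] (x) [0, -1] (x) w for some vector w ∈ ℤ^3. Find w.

Subtract the known terms from T to get the rank-1 residual R = [0, 1] (x) [0, -1] (x) w, so R[i,j,k] = a[i]·b[j]·w[k]. Pick indices with nonzero a[1]·b[1] = (1)·(-1) = -1. Only the fibre through (1,1,·) is needed: R[1,1,:] = T[1,1,:] − Σₗ aₗ[1]bₗ[1]cₗ = [4, 6, -2] − (1)·(-2)·[-2, -2, 1] − (-2)·(0)·[-1, 0, 2] = [0, 2, 0]. Then w[k] = R[1,1,k] / -1 for each k, giving w = [0, 2, 0] / -1 = [0, -2, 0].

w = [0, -2, 0]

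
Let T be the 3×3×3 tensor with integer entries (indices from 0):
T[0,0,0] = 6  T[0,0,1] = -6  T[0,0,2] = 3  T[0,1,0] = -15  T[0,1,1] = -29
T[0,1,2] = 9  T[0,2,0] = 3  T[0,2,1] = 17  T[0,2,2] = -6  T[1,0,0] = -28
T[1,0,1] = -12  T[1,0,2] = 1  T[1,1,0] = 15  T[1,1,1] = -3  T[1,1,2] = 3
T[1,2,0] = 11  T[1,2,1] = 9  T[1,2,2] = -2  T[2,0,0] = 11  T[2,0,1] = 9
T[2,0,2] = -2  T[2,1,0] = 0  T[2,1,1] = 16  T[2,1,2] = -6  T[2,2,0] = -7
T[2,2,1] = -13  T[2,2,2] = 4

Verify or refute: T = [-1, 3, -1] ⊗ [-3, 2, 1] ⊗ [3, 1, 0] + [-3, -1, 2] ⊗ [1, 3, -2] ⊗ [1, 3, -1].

Yes

Reconstruct entrywise from the claimed factors. For example, T[1,0,2] = 1 and Σₗ aₗ[1]bₗ[0]cₗ[2] = (3)·(-3)·(0) + (-1)·(1)·(-1) = 1; checking all 27 entries, every one matches. The claim holds.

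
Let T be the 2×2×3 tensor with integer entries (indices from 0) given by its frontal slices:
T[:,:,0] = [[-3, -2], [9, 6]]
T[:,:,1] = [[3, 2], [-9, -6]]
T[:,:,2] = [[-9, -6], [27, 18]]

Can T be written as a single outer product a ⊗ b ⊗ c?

The mode-1 fibre T[:,0,0] = [-3, 9] gives a = (1, -3) (primitive direction); the mode-2 fibre T[0,:,0] = [-3, -2] gives b = (3, 2); then c[k] = T[0,0,k] / (a[0]·b[0]) = [-3, 3, -9] / 3 = (-1, 1, -3).
Expanding (1, -3) ⊗ (3, 2) ⊗ (-1, 1, -3) reproduces all 12 entries of T, so T = (1, -3) ⊗ (3, 2) ⊗ (-1, 1, -3) and rank(T) ≤ 1.
Equivalently every frontal slice T[:,:,k] is c[k] times the rank-1 matrix (1, -3) ⊗ (3, 2). So T has rank 1 (it is nonzero).

Yes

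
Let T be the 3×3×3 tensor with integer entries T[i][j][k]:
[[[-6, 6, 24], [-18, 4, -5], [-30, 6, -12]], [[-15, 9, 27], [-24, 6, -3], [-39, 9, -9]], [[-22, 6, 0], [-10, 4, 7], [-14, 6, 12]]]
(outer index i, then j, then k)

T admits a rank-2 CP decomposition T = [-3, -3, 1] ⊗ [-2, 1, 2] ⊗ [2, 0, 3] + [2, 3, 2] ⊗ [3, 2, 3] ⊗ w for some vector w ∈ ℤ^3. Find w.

Subtract the known terms from T to get the rank-1 residual R = [2, 3, 2] ⊗ [3, 2, 3] ⊗ w, so R[i,j,k] = a[i]·b[j]·w[k]. Pick indices with nonzero a[0]·b[0] = (2)·(3) = 6. Only the fibre through (0,0,·) is needed: R[0,0,:] = T[0,0,:] − Σₗ aₗ[0]bₗ[0]cₗ = [-6, 6, 24] − (-3)·(-2)·[2, 0, 3] = [-18, 6, 6]. Then w[k] = R[0,0,k] / 6 for each k, giving w = [-18, 6, 6] / 6 = [-3, 1, 1].

w = [-3, 1, 1]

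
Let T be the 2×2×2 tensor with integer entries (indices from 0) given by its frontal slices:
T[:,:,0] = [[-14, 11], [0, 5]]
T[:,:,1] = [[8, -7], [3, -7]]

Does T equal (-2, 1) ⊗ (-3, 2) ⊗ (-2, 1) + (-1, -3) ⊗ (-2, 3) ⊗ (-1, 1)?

Yes

Reconstruct entrywise from the claimed factors. For example, T[0,1,1] = -7 and Σₗ aₗ[0]bₗ[1]cₗ[1] = (-2)·(2)·(1) + (-1)·(3)·(1) = -7; checking all 8 entries, every one matches. The claim holds.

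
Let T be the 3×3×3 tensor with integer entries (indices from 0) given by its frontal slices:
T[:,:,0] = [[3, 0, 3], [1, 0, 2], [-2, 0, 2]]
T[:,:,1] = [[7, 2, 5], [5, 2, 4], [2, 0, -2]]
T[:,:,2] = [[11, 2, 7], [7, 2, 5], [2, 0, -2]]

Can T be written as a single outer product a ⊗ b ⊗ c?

No

The mode-2 unfolding of T (rows indexed by j, columns by (i,k) = (0,0), (0,1), (0,2), (1,0), (1,1), (1,2), (2,0), (2,1), (2,2)) is [[3, 7, 11, 1, 5, 7, -2, 2, 2], [0, 2, 2, 0, 2, 2, 0, 0, 0], [3, 5, 7, 2, 4, 5, 2, -2, -2]].
There the 3×3 minor on rows j ∈ {0, 1, 2}, columns (i,k) ∈ {(0,0), (0,1), (0,2)} is det [[3, 7, 11], [0, 2, 2], [3, 5, 7]] = -12 ≠ 0, so this unfolding has rank ≥ 3; CP rank is at least every unfolding rank, so rank(T) ≥ 3.
In particular rank(T) ≥ 3 > 1, so T is not rank-1.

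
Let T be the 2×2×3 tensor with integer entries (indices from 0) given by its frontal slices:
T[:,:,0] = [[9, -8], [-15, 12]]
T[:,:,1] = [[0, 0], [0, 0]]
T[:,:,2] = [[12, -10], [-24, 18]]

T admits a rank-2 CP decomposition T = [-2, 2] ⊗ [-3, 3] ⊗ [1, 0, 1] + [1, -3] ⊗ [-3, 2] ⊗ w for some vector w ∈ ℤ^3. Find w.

w = [-1, 0, -2]

Subtract the known terms from T to get the rank-1 residual R = [1, -3] ⊗ [-3, 2] ⊗ w, so R[i,j,k] = a[i]·b[j]·w[k]. Pick indices with nonzero a[0]·b[0] = (1)·(-3) = -3. Only the fibre through (0,0,·) is needed: R[0,0,:] = T[0,0,:] − Σₗ aₗ[0]bₗ[0]cₗ = [9, 0, 12] − (-2)·(-3)·[1, 0, 1] = [3, 0, 6]. Then w[k] = R[0,0,k] / -3 for each k, giving w = [3, 0, 6] / -3 = [-1, 0, -2].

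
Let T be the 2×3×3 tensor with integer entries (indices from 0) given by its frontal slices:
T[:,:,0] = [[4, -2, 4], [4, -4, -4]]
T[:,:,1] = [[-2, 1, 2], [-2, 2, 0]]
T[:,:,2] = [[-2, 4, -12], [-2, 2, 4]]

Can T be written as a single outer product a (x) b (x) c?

No

The mode-3 unfolding of T (rows indexed by k, columns by (i,j) = (0,0), (0,1), (0,2), (1,0), (1,1), (1,2)) is [[4, -2, 4, 4, -4, -4], [-2, 1, 2, -2, 2, 0], [-2, 4, -12, -2, 2, 4]].
There the 3×3 minor on rows k ∈ {0, 1, 2}, columns (i,j) ∈ {(0,0), (0,1), (0,2)} is det [[4, -2, 4], [-2, 1, 2], [-2, 4, -12]] = -48 ≠ 0, so this unfolding has rank ≥ 3; CP rank is at least every unfolding rank, so rank(T) ≥ 3.
In particular rank(T) ≥ 3 > 1, so T is not rank-1.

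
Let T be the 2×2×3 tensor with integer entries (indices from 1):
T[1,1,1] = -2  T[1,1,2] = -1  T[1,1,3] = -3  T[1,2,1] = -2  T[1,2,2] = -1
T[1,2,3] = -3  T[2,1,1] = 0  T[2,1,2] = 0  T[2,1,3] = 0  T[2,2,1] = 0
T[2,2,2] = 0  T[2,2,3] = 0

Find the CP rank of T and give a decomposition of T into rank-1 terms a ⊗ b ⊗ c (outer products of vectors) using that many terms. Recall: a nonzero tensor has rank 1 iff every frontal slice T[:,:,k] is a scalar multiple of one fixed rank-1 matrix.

Lower bound: T ≠ 0 (e.g. T[1,1,1] = -2), so rank(T) ≥ 1.
Upper bound: if T = a ⊗ b ⊗ c then every fibre of T is a multiple of the corresponding factor, so read the factors off the fibres through the nonzero entry T[1,1,1] = -2.
The mode-1 fibre T[:,1,1] = [-2, 0] gives a = [1, 0] (primitive direction); the mode-2 fibre T[1,:,1] = [-2, -2] gives b = [1, 1]; then c[k] = T[1,1,k] / (a[1]·b[1]) = [-2, -1, -3] / 1 = [-2, -1, -3].
Expanding [1, 0] ⊗ [1, 1] ⊗ [-2, -1, -3] reproduces all 12 entries of T, so T = [1, 0] ⊗ [1, 1] ⊗ [-2, -1, -3] and rank(T) ≤ 1.
These bounds meet, so rank(T) = 1.

rank(T) = 1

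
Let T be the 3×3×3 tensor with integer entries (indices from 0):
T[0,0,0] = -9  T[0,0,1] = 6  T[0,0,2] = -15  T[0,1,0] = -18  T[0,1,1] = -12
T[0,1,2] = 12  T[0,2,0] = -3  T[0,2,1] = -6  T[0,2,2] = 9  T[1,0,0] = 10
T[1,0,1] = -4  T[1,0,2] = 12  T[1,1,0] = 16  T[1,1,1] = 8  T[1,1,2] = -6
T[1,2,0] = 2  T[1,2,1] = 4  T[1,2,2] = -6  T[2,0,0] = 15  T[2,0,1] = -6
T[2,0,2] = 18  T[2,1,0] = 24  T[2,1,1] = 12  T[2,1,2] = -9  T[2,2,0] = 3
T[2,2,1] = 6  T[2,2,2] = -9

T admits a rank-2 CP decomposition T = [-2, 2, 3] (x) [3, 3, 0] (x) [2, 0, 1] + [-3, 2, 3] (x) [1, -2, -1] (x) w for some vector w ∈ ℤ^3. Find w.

w = [-1, -2, 3]

Subtract the known terms from T to get the rank-1 residual R = [-3, 2, 3] (x) [1, -2, -1] (x) w, so R[i,j,k] = a[i]·b[j]·w[k]. Pick indices with nonzero a[0]·b[0] = (-3)·(1) = -3. Only the fibre through (0,0,·) is needed: R[0,0,:] = T[0,0,:] − Σₗ aₗ[0]bₗ[0]cₗ = [-9, 6, -15] − (-2)·(3)·[2, 0, 1] = [3, 6, -9]. Then w[k] = R[0,0,k] / -3 for each k, giving w = [3, 6, -9] / -3 = [-1, -2, 3].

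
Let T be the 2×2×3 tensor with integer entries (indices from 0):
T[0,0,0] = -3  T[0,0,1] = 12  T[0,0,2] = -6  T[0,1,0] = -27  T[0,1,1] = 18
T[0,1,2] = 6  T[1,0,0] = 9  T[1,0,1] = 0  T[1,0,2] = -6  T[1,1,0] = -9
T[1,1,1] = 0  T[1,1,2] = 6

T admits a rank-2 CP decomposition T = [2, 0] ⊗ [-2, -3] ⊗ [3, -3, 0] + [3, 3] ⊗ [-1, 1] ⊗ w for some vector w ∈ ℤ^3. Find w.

Subtract the known terms from T to get the rank-1 residual R = [3, 3] ⊗ [-1, 1] ⊗ w, so R[i,j,k] = a[i]·b[j]·w[k]. Pick indices with nonzero a[0]·b[0] = (3)·(-1) = -3. Only the fibre through (0,0,·) is needed: R[0,0,:] = T[0,0,:] − Σₗ aₗ[0]bₗ[0]cₗ = [-3, 12, -6] − (2)·(-2)·[3, -3, 0] = [9, 0, -6]. Then w[k] = R[0,0,k] / -3 for each k, giving w = [9, 0, -6] / -3 = [-3, 0, 2].

w = [-3, 0, 2]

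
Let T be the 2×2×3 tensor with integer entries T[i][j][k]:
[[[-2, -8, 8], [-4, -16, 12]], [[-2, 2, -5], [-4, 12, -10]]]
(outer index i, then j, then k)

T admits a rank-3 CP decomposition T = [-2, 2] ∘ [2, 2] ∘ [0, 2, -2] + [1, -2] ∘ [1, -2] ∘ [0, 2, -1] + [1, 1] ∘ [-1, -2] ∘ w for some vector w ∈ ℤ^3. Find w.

w = [2, 2, -1]

Subtract the known terms from T to get the rank-1 residual R = [1, 1] ∘ [-1, -2] ∘ w, so R[i,j,k] = a[i]·b[j]·w[k]. Pick indices with nonzero a[0]·b[0] = (1)·(-1) = -1. Only the fibre through (0,0,·) is needed: R[0,0,:] = T[0,0,:] − Σₗ aₗ[0]bₗ[0]cₗ = [-2, -8, 8] − (-2)·(2)·[0, 2, -2] − (1)·(1)·[0, 2, -1] = [-2, -2, 1]. Then w[k] = R[0,0,k] / -1 for each k, giving w = [-2, -2, 1] / -1 = [2, 2, -1].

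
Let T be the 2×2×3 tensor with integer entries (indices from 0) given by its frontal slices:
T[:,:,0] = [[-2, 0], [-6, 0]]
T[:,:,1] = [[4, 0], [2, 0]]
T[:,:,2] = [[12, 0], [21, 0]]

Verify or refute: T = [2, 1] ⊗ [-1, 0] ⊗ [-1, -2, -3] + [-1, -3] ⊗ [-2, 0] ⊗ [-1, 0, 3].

Reconstruct entry (0,0,0) from the claimed factors: Σₗ aₗ[0]bₗ[0]cₗ[0] = (2)·(-1)·(-1) + (-1)·(-2)·(-1) = 0, but T[0,0,0] = -2. The claim is false.

No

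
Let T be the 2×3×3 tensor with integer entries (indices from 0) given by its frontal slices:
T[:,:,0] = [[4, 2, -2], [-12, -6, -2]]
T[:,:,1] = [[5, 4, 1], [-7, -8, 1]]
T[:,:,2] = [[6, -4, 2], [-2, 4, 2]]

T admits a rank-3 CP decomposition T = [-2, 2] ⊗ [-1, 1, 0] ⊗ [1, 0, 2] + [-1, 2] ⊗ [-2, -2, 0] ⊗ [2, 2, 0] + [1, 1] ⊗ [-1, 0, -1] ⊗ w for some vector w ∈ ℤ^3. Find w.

w = [2, -1, -2]

Subtract the known terms from T to get the rank-1 residual R = [1, 1] ⊗ [-1, 0, -1] ⊗ w, so R[i,j,k] = a[i]·b[j]·w[k]. Pick indices with nonzero a[0]·b[0] = (1)·(-1) = -1. Only the fibre through (0,0,·) is needed: R[0,0,:] = T[0,0,:] − Σₗ aₗ[0]bₗ[0]cₗ = [4, 5, 6] − (-2)·(-1)·[1, 0, 2] − (-1)·(-2)·[2, 2, 0] = [-2, 1, 2]. Then w[k] = R[0,0,k] / -1 for each k, giving w = [-2, 1, 2] / -1 = [2, -1, -2].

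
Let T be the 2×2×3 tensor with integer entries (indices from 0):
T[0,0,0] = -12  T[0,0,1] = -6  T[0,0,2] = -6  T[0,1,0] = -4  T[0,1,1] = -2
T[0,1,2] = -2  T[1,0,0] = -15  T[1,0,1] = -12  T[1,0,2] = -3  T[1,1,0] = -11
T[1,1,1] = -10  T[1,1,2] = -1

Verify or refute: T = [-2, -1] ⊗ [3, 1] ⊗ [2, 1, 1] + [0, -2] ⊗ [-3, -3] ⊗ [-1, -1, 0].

Reconstruct entry (1,0,0) from the claimed factors: Σₗ aₗ[1]bₗ[0]cₗ[0] = (-1)·(3)·(2) + (-2)·(-3)·(-1) = -12, but T[1,0,0] = -15. The claim is false.

No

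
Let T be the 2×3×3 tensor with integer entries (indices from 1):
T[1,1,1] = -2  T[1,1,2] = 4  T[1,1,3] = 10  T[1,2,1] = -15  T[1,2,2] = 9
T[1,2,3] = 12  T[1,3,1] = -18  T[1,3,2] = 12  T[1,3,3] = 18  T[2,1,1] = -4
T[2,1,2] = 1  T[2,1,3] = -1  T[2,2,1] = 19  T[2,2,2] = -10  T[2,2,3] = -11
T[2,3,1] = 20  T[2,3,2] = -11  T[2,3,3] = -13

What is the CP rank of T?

Lower bound: in the mode-3 unfolding of T (rows indexed by k, columns by (i,j)) the 2×2 minor on rows k ∈ {1, 2}, columns (i,j) ∈ {(1,1), (1,2)} is det [[-2, -15], [4, 9]] = 42 ≠ 0, so that unfolding has rank ≥ 2 and hence rank(T) ≥ 2 (CP rank is at least every unfolding rank, though it can be larger).
Upper bound: with S_k = T[:,:,k], the two rank-1 terms a₁b₁ᵀ, a₂b₂ᵀ are the rank-1 members of the pencil x·S₁ + y·S₂.
The 2×2 minor of x·S₁ + y·S₂ on rows {1,2}, columns {1,2} is −98·x² + 147·xy − 49·y² = (-49)·(2·x − y)(x − y), vanishing at (x:y) = (1:2) and (1:1).
M₁ = S₁ + 2·S₂ = [[6, 3, 6], [-2, -1, -2]] = [3, -1][2, 1, 2]ᵀ and M₂ = S₁ + S₂ = [[2, -6, -6], [-3, 9, 9]] = [2, -3][1, -3, -3]ᵀ, so take a₁ = [3, -1], b₁ = [2, 1, 2], a₂ = [2, -3], b₂ = [1, -3, -3].
Each slice is an integer combination of E₁ = a₁b₁ᵀ and E₂ = a₂b₂ᵀ: S₁ = −E₁ + 2·E₂, S₂ = E₁ − E₂, S₃ = 2·E₁ − E₂; reading off coefficients, c₁ = [-1, 1, 2] and c₂ = [2, -1, -1].
Hence T = [3, -1] ⊗ [2, 1, 2] ⊗ [-1, 1, 2] + [2, -3] ⊗ [1, -3, -3] ⊗ [2, -1, -1], so rank(T) ≤ 2.
These bounds meet, so rank(T) = 2.

2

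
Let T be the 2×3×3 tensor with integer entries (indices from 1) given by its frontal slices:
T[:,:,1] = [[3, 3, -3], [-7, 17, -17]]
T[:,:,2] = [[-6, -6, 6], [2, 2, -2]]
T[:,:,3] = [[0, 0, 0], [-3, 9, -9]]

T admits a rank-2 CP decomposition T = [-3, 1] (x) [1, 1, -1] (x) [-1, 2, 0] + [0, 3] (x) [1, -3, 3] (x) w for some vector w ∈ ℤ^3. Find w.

Subtract the known terms from T to get the rank-1 residual R = [0, 3] (x) [1, -3, 3] (x) w, so R[i,j,k] = a[i]·b[j]·w[k]. Pick indices with nonzero a[2]·b[1] = (3)·(1) = 3. Only the fibre through (2,1,·) is needed: R[2,1,:] = T[2,1,:] − Σₗ aₗ[2]bₗ[1]cₗ = [-7, 2, -3] − (1)·(1)·[-1, 2, 0] = [-6, 0, -3]. Then w[k] = R[2,1,k] / 3 for each k, giving w = [-6, 0, -3] / 3 = [-2, 0, -1].

w = [-2, 0, -1]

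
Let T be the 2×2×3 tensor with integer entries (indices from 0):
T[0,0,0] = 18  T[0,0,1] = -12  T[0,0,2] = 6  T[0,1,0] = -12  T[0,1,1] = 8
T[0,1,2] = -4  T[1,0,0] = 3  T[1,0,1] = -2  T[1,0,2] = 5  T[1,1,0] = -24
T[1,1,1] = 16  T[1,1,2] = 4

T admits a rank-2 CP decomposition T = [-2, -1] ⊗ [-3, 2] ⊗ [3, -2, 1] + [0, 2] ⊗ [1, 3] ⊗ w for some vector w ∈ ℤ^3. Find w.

Subtract the known terms from T to get the rank-1 residual R = [0, 2] ⊗ [1, 3] ⊗ w, so R[i,j,k] = a[i]·b[j]·w[k]. Pick indices with nonzero a[1]·b[0] = (2)·(1) = 2. Only the fibre through (1,0,·) is needed: R[1,0,:] = T[1,0,:] − Σₗ aₗ[1]bₗ[0]cₗ = [3, -2, 5] − (-1)·(-3)·[3, -2, 1] = [-6, 4, 2]. Then w[k] = R[1,0,k] / 2 for each k, giving w = [-6, 4, 2] / 2 = [-3, 2, 1].

w = [-3, 2, 1]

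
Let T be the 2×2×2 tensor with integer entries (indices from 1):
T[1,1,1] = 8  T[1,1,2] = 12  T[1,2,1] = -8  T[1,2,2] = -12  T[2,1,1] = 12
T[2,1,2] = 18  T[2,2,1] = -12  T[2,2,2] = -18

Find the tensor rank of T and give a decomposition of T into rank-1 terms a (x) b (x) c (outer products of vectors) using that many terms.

Lower bound: T ≠ 0 (e.g. T[1,1,1] = 8), so rank(T) ≥ 1.
Upper bound: if T = a (x) b (x) c then every fibre of T is a multiple of the corresponding factor, so read the factors off the fibres through the nonzero entry T[1,1,1] = 8.
The mode-1 fibre T[:,1,1] = [8, 12] gives a = [2, 3] (primitive direction); the mode-2 fibre T[1,:,1] = [8, -8] gives b = [1, -1]; then c[k] = T[1,1,k] / (a[1]·b[1]) = [8, 12] / 2 = [4, 6].
Expanding [2, 3] (x) [1, -1] (x) [4, 6] reproduces all 8 entries of T, so T = [2, 3] (x) [1, -1] (x) [4, 6] and rank(T) ≤ 1.
These bounds meet, so rank(T) = 1.

rank(T) = 1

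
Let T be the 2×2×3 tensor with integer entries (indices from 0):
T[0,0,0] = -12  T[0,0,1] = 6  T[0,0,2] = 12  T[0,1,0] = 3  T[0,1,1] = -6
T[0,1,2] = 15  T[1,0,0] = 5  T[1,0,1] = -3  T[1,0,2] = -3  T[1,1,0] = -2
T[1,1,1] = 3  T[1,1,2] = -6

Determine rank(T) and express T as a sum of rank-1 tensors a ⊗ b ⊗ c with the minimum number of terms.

Lower bound: the mode-1 unfolding of T (rows indexed by i, columns by (j,k) = (0,0), (0,1), (0,2), (1,0), (1,1), (1,2)) is [[-12, 6, 12, 3, -6, 15], [5, -3, -3, -2, 3, -6]].
There the 2×2 minor on rows i ∈ {0, 1}, columns (j,k) ∈ {(0,0), (0,1)} is det [[-12, 6], [5, -3]] = 6 ≠ 0, so this unfolding has rank ≥ 2; CP rank is at least every unfolding rank, so rank(T) ≥ 2. (Unfolding ranks only ever bound the CP rank from below — rank(T) can be strictly larger than all of them — so the matching upper bound has to come from an explicit 2-term decomposition.)
Upper bound — finding two terms. Write S_k = T[:,:,k] for the frontal slices: S₀ = [[-12, 3], [5, -2]], S₁ = [[6, -6], [-3, 3]], S₂ = [[12, 15], [-3, -6]].
If T = a₁ ⊗ b₁ ⊗ c₁ + a₂ ⊗ b₂ ⊗ c₂ then each S_k = c₁[k]·a₁b₁ᵀ + c₂[k]·a₂b₂ᵀ. S₀ and S₁ are linearly independent, so a₁b₁ᵀ and a₂b₂ᵀ must span the same plane of matrices: they are the rank-1 matrices of the form x·S₀ + y·S₁.
det(x·S₀ + y·S₁) is 9·x² − 9·xy = 9·(x − y)(x), vanishing at (x:y) = (1:1) and (0:1).
M₁ = S₀ + S₁ = [[-6, -3], [2, 1]] = −[3, -1][2, 1]ᵀ and M₂ = S₁ = [[6, -6], [-3, 3]] = 3·[2, -1][1, -1]ᵀ, so take a₁ = [3, -1], b₁ = [2, 1], a₂ = [2, -1], b₂ = [1, -1].
Each slice is an integer combination of E₁ = a₁b₁ᵀ and E₂ = a₂b₂ᵀ: S₀ = −E₁ − 3·E₂, S₁ = 3·E₂, S₂ = 3·E₁ − 3·E₂; reading off coefficients, c₁ = [-1, 0, 3] and c₂ = [-3, 3, -3].
Hence T = [3, -1] ⊗ [2, 1] ⊗ [-1, 0, 3] + [2, -1] ⊗ [1, -1] ⊗ [-3, 3, -3], so rank(T) ≤ 2.
These bounds meet, so rank(T) = 2.

rank(T) = 2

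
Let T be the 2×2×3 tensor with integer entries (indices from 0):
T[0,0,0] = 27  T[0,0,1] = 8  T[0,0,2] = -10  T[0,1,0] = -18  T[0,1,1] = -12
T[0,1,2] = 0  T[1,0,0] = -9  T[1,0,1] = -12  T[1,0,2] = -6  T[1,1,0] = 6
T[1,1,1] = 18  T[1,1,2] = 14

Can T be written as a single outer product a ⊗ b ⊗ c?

The mode-1 unfolding of T (rows indexed by i, columns by (j,k) = (0,0), (0,1), (0,2), (1,0), (1,1), (1,2)) is [[27, 8, -10, -18, -12, 0], [-9, -12, -6, 6, 18, 14]].
There the 2×2 minor on rows i ∈ {0, 1}, columns (j,k) ∈ {(0,0), (0,1)} is det [[27, 8], [-9, -12]] = -252 ≠ 0, so this unfolding has rank ≥ 2; CP rank is at least every unfolding rank, so rank(T) ≥ 2.
In particular rank(T) ≥ 2 > 1, so T is not rank-1.

No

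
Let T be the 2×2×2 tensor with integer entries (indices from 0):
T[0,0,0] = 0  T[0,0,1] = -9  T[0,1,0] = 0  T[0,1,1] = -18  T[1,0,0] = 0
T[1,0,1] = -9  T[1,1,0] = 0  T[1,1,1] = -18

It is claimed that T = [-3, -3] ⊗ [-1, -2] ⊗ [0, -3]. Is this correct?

Yes

Reconstruct entrywise from the claimed factors. For example, T[1,1,0] = 0 and Σₗ aₗ[1]bₗ[1]cₗ[0] = (-3)·(-2)·(0) = 0; checking all 8 entries, every one matches. The claim holds.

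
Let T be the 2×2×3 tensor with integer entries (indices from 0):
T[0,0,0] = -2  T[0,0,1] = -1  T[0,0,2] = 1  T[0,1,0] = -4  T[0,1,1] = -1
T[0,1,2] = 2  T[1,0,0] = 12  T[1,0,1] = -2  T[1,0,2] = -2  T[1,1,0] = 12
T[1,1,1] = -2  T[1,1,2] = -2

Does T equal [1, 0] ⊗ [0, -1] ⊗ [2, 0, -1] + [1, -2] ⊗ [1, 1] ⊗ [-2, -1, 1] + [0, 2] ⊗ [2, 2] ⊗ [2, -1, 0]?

Yes

Reconstruct entrywise from the claimed factors. For example, T[1,1,1] = -2 and Σₗ aₗ[1]bₗ[1]cₗ[1] = (0)·(-1)·(0) + (-2)·(1)·(-1) + (2)·(2)·(-1) = -2; checking all 12 entries, every one matches. The claim holds.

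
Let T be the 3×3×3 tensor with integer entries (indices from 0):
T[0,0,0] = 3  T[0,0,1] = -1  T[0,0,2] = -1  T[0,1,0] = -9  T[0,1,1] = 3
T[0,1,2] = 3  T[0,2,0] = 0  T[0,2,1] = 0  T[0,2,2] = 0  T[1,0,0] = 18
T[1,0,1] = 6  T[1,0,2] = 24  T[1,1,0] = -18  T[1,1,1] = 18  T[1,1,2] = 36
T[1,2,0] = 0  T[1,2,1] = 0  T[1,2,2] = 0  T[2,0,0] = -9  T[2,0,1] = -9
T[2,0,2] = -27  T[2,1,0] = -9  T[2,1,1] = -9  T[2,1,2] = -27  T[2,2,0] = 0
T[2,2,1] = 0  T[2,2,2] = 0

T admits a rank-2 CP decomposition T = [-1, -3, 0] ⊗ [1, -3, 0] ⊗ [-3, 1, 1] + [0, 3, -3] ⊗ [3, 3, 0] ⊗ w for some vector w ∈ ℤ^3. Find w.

w = [1, 1, 3]

Subtract the known terms from T to get the rank-1 residual R = [0, 3, -3] ⊗ [3, 3, 0] ⊗ w, so R[i,j,k] = a[i]·b[j]·w[k]. Pick indices with nonzero a[1]·b[0] = (3)·(3) = 9. Only the fibre through (1,0,·) is needed: R[1,0,:] = T[1,0,:] − Σₗ aₗ[1]bₗ[0]cₗ = [18, 6, 24] − (-3)·(1)·[-3, 1, 1] = [9, 9, 27]. Then w[k] = R[1,0,k] / 9 for each k, giving w = [9, 9, 27] / 9 = [1, 1, 3].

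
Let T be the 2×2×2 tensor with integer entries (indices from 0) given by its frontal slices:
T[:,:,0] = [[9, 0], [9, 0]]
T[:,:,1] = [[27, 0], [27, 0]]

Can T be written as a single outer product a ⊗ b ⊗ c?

Yes

If T = a ⊗ b ⊗ c then every fibre of T is a multiple of the corresponding factor, so read the factors off the fibres through the nonzero entry T[0,0,0] = 9.
The mode-1 fibre T[:,0,0] = [9, 9] gives a = [1, 1] (primitive direction); the mode-2 fibre T[0,:,0] = [9, 0] gives b = [1, 0]; then c[k] = T[0,0,k] / (a[0]·b[0]) = [9, 27] / 1 = [9, 27].
Expanding [1, 1] ⊗ [1, 0] ⊗ [9, 27] reproduces all 8 entries of T, so T = [1, 1] ⊗ [1, 0] ⊗ [9, 27] and rank(T) ≤ 1.
Equivalently every frontal slice T[:,:,k] is c[k] times the rank-1 matrix [1, 1] ⊗ [1, 0]. So T has rank 1 (it is nonzero).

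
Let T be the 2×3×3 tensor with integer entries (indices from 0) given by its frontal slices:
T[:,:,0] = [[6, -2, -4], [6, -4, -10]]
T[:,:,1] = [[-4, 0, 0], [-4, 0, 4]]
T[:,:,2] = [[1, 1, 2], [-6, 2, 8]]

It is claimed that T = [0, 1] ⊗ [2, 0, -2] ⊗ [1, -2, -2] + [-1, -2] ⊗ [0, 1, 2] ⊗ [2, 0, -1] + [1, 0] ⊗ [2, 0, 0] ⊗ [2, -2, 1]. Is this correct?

No

Reconstruct entry (0,0,0) from the claimed factors: Σₗ aₗ[0]bₗ[0]cₗ[0] = (0)·(2)·(1) + (-1)·(0)·(2) + (1)·(2)·(2) = 4, but T[0,0,0] = 6. The claim is false.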